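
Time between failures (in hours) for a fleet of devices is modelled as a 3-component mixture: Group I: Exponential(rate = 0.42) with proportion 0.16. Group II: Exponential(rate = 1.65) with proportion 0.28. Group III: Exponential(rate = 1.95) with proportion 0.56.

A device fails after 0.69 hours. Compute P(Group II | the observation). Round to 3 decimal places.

Posterior ∝ prior × likelihood, so P(k | x) ∝ P(Z=k) f_k(x); normalise over all components.
Exponential densities:
  L_I = 0.314334
  L_II = 0.528494
  L_III = 0.507798
Weight by the priors:
  P(Z=I)·L_I = 0.16 × 0.314334 = 0.0502934
  P(Z=II)·L_II = 0.28 × 0.528494 = 0.147978
  P(Z=III)·L_III = 0.56 × 0.507798 = 0.284367
Denominator: 0.0502934 + 0.147978 + 0.284367 = 0.482639
So the posterior for Group II is 0.147978 / 0.482639 ≈ 0.307.

0.307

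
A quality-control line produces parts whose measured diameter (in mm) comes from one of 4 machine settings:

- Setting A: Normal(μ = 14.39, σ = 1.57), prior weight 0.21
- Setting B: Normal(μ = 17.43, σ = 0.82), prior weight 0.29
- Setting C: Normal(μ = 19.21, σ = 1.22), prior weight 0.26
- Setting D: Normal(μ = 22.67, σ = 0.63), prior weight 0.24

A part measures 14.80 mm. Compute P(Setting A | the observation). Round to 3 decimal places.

0.982

By Bayes' theorem, P(k | x) = π_k f_k(x) / Σ_j π_j f_j(x).
Evaluate each component's likelihood at the observed value:
  L_A = (1/(1.57·√(2π)))·exp(−(14.80−14.39)²/(2·1.57²)) = 0.254103·exp(-0.03410) = 0.245585
  L_B = (1/(0.82·√(2π)))·exp(−(14.80−17.43)²/(2·0.82²)) = 0.486515·exp(-5.14344) = 0.00284006
  L_C = (1/(1.22·√(2π)))·exp(−(14.80−19.21)²/(2·1.22²)) = 0.327002·exp(-6.53322) = 0.000475562
  L_D = (1/(0.63·√(2π)))·exp(−(14.80−22.67)²/(2·0.63²)) = 0.633242·exp(-78.02583) = 8.2297e-35
Unnormalised posteriors:
  π_A·L_A = 0.21 × 0.245585 = 0.0515728
  π_B·L_B = 0.29 × 0.00284006 = 0.000823618
  π_C·L_C = 0.26 × 0.000475562 = 0.000123646
  π_D·L_D = 0.24 × 8.2297e-35 = 1.97513e-35
Normaliser: 0.0515728 + 0.000823618 + 0.000123646 + 1.97513e-35 = 0.0525201
P(Setting A | 14.80 mm) = 0.0515728 / 0.0525201 ≈ 0.982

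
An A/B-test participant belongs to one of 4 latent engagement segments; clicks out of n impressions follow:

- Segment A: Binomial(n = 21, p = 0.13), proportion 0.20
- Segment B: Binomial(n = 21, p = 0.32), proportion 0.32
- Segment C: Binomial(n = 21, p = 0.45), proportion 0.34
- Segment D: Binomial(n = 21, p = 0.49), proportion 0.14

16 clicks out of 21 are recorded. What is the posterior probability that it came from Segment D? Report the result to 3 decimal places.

0.522

P(component k | x) = π_k·f_k(x) / marginal(x), where marginal(x) = Σ_j π_j·f_j(x).
Binomial probabilities:
  p_A = C(21,16)·0.13^16·0.87^5 = 20349·6.65417e-15·0.498421 = 6.7489e-11
  p_B = C(21,16)·0.32^16·0.68^5 = 20349·1.20893e-08·0.145393 = 3.57674e-05
  p_C = C(21,16)·0.45^16·0.55^5 = 20349·2.82748e-06·0.0503284 = 0.00289572
  p_D = C(21,16)·0.49^16·0.51^5 = 20349·1.10443e-05·0.0345025 = 0.0077541
Multiply by the mixture weights:
  π_A·p_A = 0.20 × 6.7489e-11 = 1.34978e-11
  π_B·p_B = 0.32 × 3.57674e-05 = 1.14456e-05
  π_C·p_C = 0.34 × 0.00289572 = 0.000984545
  π_D·p_D = 0.14 × 0.0077541 = 0.00108557
Denominator: 1.34978e-11 + 1.14456e-05 + 0.000984545 + 0.00108557 = 0.00208156
P(Segment D | x) ≈ 0.522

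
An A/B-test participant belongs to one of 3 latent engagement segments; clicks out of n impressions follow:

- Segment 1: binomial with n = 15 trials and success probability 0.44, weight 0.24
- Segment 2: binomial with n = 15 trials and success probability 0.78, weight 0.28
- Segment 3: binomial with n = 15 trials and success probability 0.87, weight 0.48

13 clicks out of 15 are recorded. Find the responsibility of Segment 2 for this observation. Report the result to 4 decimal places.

By Bayes' theorem, P(k | x) = π_k f_k(x) / Σ_j π_j f_j(x).
Binomial probabilities:
  f_1 = 0.000762869
  f_2 = 0.201032
  f_3 = 0.290286
Multiply by the mixture weights:
  π_1·f_1 = 0.24 × 0.000762869 = 0.000183089
  π_2·f_2 = 0.28 × 0.201032 = 0.0562889
  π_3·f_3 = 0.48 × 0.290286 = 0.139337
Marginal: 0.000183089 + 0.0562889 + 0.139337 = 0.195809
P(Segment 2 | data) = 0.0562889 / 0.195809 ≈ 0.2875

0.2875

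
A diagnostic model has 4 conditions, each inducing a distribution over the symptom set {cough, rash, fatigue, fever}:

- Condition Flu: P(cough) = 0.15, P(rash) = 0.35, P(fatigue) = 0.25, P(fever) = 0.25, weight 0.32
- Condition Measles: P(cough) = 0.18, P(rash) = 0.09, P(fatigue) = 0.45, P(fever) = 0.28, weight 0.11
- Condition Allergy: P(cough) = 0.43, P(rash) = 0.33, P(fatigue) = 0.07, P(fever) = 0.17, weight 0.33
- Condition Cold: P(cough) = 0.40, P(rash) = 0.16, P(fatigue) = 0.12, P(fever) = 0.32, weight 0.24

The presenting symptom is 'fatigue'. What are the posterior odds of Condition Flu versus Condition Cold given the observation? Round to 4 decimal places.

Since P(k|x) ∝ π_k f_k(x), the posterior odds are π_i f_i(x) / (π_j f_j(x)).
Categorical probabilities:
  f_Flu = 0.25
  f_Measles = 0.45
  f_Allergy = 0.07
  f_Cold = 0.12
Odds = (0.32/0.24) × (0.25/0.12) = 1.33333 × 2.08333 ≈ 2.7778

2.7778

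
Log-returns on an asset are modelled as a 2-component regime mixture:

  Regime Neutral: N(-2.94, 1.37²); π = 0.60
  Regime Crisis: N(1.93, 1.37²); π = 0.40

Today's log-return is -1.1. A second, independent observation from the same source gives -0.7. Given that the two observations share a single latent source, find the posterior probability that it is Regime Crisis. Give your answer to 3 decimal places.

Posterior ∝ prior × likelihood, so P(k | x) ∝ P(Z=k) f_k(x); normalise over all components.
Since both observations come from the same component, the likelihood for component k is f_k(x₁)·f_k(x₂).
  p_Neutral = [(1/(1.37·√(2π)))·exp(−(-1.1−-2.94)²/(2·1.37²)) = 0.291199·exp(-0.90191) = 0.118166] × [0.0765033] = 0.00904011
  p_Crisis = [(1/(1.37·√(2π)))·exp(−(-1.1−1.93)²/(2·1.37²)) = 0.291199·exp(-2.44576) = 0.0252353] × [0.0461255] = 0.00116399
Multiply by the mixture weights:
  P(Z=Neutral)·p_Neutral = 0.60 × 0.00904011 = 0.00542407
  P(Z=Crisis)·p_Crisis = 0.40 × 0.00116399 = 0.000465597
Evidence: 0.00542407 + 0.000465597 = 0.00588967
Responsibility of Regime Crisis: 0.000465597 / 0.00588967 ≈ 0.079

0.079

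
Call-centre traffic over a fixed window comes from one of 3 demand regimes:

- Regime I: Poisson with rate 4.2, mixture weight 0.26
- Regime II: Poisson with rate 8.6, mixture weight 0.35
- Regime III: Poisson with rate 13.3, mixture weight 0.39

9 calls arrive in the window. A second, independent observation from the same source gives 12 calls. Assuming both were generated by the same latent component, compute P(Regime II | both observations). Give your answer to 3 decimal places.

0.533

Posterior ∝ prior × likelihood, so P(k | x) ∝ π_k f_k(x); normalise over all components.
Since both observations come from the same component, the likelihood for component k is f_k(x₁)·f_k(x₂).
  f_I = [0.0168052] × [0.00094323] = 1.58512e-05
  f_II = [0.130554] × [0.0629089] = 0.00821301
  f_III = [0.0600876] × [0.107094] = 0.00643504
Weight by the priors:
  π_I·f_I = 0.26 × 1.58512e-05 = 4.12131e-06
  π_II·f_II = 0.35 × 0.00821301 = 0.00287455
  π_III·f_III = 0.39 × 0.00643504 = 0.00250967
Denominator: 4.12131e-06 + 0.00287455 + 0.00250967 = 0.00538834
So the posterior for Regime II is 0.00287455 / 0.00538834 ≈ 0.533.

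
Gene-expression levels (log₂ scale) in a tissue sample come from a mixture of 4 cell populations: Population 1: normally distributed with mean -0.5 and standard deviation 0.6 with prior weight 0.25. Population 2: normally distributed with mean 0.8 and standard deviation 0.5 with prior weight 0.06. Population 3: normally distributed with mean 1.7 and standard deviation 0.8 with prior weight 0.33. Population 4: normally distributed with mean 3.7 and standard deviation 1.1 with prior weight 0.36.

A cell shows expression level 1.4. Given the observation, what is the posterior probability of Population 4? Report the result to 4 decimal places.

P(component k | x) = w_k·f_k(x) / marginal(x), where marginal(x) = Σ_j w_j·f_j(x).
Normal densities:
  p_1 = (1/(0.6·√(2π)))·exp(−(1.4−-0.5)²/(2·0.6²)) = 0.664904·exp(-5.01389) = 0.00441829
  p_2 = (1/(0.5·√(2π)))·exp(−(1.4−0.8)²/(2·0.5²)) = 0.797885·exp(-0.72000) = 0.388372
  p_3 = (1/(0.8·√(2π)))·exp(−(1.4−1.7)²/(2·0.8²)) = 0.498678·exp(-0.07031) = 0.464819
  p_4 = (1/(1.1·√(2π)))·exp(−(1.4−3.7)²/(2·1.1²)) = 0.362675·exp(-2.18595) = 0.0407541
Prior × likelihood for each component:
  w_1·p_1 = 0.25 × 0.00441829 = 0.00110457
  w_2·p_2 = 0.06 × 0.388372 = 0.0233023
  w_3·p_3 = 0.33 × 0.464819 = 0.15339
  w_4·p_4 = 0.36 × 0.0407541 = 0.0146715
Denominator: 0.00110457 + 0.0233023 + 0.15339 + 0.0146715 = 0.192469
P(Population 4 | 1.4) ≈ 0.0762

0.0762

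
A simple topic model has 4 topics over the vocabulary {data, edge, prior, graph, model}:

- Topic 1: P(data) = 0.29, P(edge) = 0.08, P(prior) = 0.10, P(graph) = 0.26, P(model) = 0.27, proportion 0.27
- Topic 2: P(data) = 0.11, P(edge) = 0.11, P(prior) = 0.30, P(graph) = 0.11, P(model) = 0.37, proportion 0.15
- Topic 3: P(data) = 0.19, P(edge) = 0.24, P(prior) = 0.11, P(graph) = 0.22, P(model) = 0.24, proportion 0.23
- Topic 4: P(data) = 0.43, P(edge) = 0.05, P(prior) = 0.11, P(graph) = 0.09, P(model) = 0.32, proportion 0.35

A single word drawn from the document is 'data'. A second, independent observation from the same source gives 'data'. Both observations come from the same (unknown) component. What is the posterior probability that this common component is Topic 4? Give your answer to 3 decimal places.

0.663

Apply Bayes' rule: the posterior for each component is proportional to its prior times its likelihood at x.
Since both observations come from the same component, the likelihood for component k is f_k(x₁)·f_k(x₂).
  L_1 = [P(data | comp) = 0.29] × [0.29] = 0.0841
  L_2 = [P(data | comp) = 0.11] × [0.11] = 0.0121
  L_3 = [P(data | comp) = 0.19] × [0.19] = 0.0361
  L_4 = [P(data | comp) = 0.43] × [0.43] = 0.1849
Weight by the priors:
  w_1·L_1 = 0.27 × 0.0841 = 0.022707
  w_2·L_2 = 0.15 × 0.0121 = 0.001815
  w_3·L_3 = 0.23 × 0.0361 = 0.008303
  w_4·L_4 = 0.35 × 0.1849 = 0.064715
Marginal: 0.022707 + 0.001815 + 0.008303 + 0.064715 = 0.09754
P(Topic 4 | x) = 0.064715 / 0.09754 ≈ 0.663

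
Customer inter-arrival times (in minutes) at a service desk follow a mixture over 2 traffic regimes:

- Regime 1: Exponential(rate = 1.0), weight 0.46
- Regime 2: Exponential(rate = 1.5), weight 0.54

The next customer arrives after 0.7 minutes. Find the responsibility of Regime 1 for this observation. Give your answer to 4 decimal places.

By Bayes' theorem, P(k | x) = π_k f_k(x) / Σ_j π_j f_j(x).
Exponential densities:
  L_1 = 1.0·e^(−1.0·0.7) = 1.0·e^(−0.7000) = 0.496585
  L_2 = 1.5·e^(−1.5·0.7) = 1.5·e^(−1.0500) = 0.524907
Weight by the priors:
  π_1·L_1 = 0.46 × 0.496585 = 0.228429
  π_2·L_2 = 0.54 × 0.524907 = 0.28345
Evidence: 0.228429 + 0.28345 = 0.511879
P(Regime 1 | 0.7 minutes) ≈ 0.4463

0.4463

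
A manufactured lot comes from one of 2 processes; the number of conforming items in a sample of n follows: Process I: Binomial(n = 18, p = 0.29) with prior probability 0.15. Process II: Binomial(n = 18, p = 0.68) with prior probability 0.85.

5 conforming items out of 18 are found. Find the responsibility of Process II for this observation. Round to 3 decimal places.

The responsibility of component k is π_k f_k(x) divided by Σ_j π_j f_j(x).
Binomial probabilities:
  p_I = C(18,5)·0.29^5·0.71^13 = 8568·0.00205111·0.0116509 = 0.204752
  p_II = C(18,5)·0.68^5·0.32^13 = 8568·0.145393·3.68935e-07 = 0.000459593
Weight by the priors:
  π_I·p_I = 0.15 × 0.204752 = 0.0307128
  π_II·p_II = 0.85 × 0.000459593 = 0.000390654
Normaliser: 0.0307128 + 0.000390654 = 0.0311034
P(Process II | the observation) ≈ 0.013

0.013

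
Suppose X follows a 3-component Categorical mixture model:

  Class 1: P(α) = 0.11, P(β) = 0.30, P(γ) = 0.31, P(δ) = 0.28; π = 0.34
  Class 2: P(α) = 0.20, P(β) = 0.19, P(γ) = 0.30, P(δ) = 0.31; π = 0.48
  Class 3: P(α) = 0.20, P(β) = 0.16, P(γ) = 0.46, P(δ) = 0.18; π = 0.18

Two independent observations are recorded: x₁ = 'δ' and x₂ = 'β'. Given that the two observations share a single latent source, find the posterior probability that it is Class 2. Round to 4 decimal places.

0.4559

Posterior ∝ prior × likelihood, so P(k | x) ∝ w_k f_k(x); normalise over all components.
Since both observations come from the same component, the likelihood for component k is f_k(x₁)·f_k(x₂).
  L_1 = [P(δ | comp) = 0.28] × [0.3] = 0.084
  L_2 = [P(δ | comp) = 0.31] × [0.19] = 0.0589
  L_3 = [P(δ | comp) = 0.18] × [0.16] = 0.0288
Unnormalised posteriors:
  w_1·L_1 = 0.34 × 0.084 = 0.02856
  w_2·L_2 = 0.48 × 0.0589 = 0.028272
  w_3·L_3 = 0.18 × 0.0288 = 0.005184
Normaliser: 0.02856 + 0.028272 + 0.005184 = 0.062016
So the posterior for Class 2 is 0.028272 / 0.062016 ≈ 0.4559.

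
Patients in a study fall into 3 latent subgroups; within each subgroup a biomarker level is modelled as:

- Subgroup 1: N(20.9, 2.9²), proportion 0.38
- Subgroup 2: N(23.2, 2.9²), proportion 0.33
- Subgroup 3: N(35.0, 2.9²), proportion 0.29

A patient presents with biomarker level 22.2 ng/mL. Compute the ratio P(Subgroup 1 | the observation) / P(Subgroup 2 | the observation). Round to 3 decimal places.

Only the two components matter; the odds are (π_i f_i(x)) / (π_j f_j(x)).
Evaluate each component's likelihood at the observed value:
  L_1 = (1/(2.9·√(2π)))·exp(−(22.2−20.9)²/(2·2.9²)) = 0.137566·exp(-0.10048) = 0.124416
  L_2 = (1/(2.9·√(2π)))·exp(−(22.2−23.2)²/(2·2.9²)) = 0.137566·exp(-0.05945) = 0.129626
  L_3 = (1/(2.9·√(2π)))·exp(−(22.2−35.0)²/(2·2.9²)) = 0.137566·exp(-9.74078) = 8.09362e-06
0.0472781 / 0.0427766 ≈ 1.105

1.105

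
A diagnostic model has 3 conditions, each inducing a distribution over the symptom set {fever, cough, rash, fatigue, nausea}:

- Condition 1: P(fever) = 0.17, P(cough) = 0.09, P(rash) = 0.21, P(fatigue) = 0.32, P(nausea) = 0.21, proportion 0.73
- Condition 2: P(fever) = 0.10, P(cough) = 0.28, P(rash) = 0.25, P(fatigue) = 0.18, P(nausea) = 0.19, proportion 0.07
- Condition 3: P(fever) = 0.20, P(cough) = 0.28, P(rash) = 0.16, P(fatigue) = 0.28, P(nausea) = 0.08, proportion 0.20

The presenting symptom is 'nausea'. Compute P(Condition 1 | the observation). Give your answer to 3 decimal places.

0.840

The responsibility of component k is π_k f_k(x) divided by Σ_j π_j f_j(x).
Component likelihoods at x = 'nausea':
  f_1 = P(nausea | comp) = 0.21
  f_2 = P(nausea | comp) = 0.19
  f_3 = P(nausea | comp) = 0.08
Unnormalised posteriors:
  π_1·f_1 = 0.73 × 0.21 = 0.1533
  π_2·f_2 = 0.07 × 0.19 = 0.0133
  π_3·f_3 = 0.20 × 0.08 = 0.016
Evidence: 0.1533 + 0.0133 + 0.016 = 0.1826
P(Condition 1 | the observation) ≈ 0.840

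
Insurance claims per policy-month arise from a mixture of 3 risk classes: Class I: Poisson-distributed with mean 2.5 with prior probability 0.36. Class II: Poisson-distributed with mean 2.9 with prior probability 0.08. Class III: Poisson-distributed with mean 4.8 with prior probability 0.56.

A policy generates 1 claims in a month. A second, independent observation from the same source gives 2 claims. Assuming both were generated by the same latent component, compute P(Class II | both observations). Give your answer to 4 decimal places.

P(component k | x) = w_k·f_k(x) / marginal(x), where marginal(x) = Σ_j w_j·f_j(x).
Since both observations come from the same component, the likelihood for component k is f_k(x₁)·f_k(x₂).
  p_I = [0.205212] × [0.256516] = 0.0526402
  p_II = [0.159567] × [0.231373] = 0.0369195
  p_III = [0.0395028] × [0.0948067] = 0.00374513
Weight by the priors:
  w_I·p_I = 0.36 × 0.0526402 = 0.0189505
  w_II·p_II = 0.08 × 0.0369195 = 0.00295356
  w_III·p_III = 0.56 × 0.00374513 = 0.00209727
Sum: 0.0189505 + 0.00295356 + 0.00209727 = 0.0240013
P(Class II | x₁, x₂) ≈ 0.1231

0.1231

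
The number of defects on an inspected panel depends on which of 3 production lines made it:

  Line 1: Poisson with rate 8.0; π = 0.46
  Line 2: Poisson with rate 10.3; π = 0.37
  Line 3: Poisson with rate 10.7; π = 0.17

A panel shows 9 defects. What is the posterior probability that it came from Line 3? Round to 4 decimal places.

0.1602

Apply Bayes' rule: the posterior for each component is proportional to its prior times its likelihood at x.
Poisson probabilities:
  f_1 = e^(−8.0)·8.0^9/9! = 0.124077
  f_2 = e^(−10.3)·10.3^9/9! = 0.120931
  f_3 = e^(−10.7)·10.7^9/9! = 0.114219
Prior × likelihood for each component:
  π_1·f_1 = 0.46 × 0.124077 = 0.0570754
  π_2·f_2 = 0.37 × 0.120931 = 0.0447446
  π_3·f_3 = 0.17 × 0.114219 = 0.0194173
Normaliser: 0.0570754 + 0.0447446 + 0.0194173 = 0.121237
P(Line 3 | x) = 0.0194173 / 0.121237 ≈ 0.1602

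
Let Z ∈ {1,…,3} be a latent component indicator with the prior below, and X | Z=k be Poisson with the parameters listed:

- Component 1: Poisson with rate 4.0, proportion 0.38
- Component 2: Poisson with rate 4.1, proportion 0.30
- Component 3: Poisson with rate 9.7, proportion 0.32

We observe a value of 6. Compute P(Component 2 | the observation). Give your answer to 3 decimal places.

By Bayes' theorem, P(k | x) = π_k f_k(x) / Σ_j π_j f_j(x).
Poisson probabilities:
  p_1 = e^(−4.0)·4.0^6/6! = 0.104196
  p_2 = e^(−4.1)·4.1^6/6! = 0.109336
  p_3 = e^(−9.7)·9.7^6/6! = 0.0708992
Unnormalised posteriors:
  π_1·p_1 = 0.38 × 0.104196 = 0.0395943
  π_2·p_2 = 0.30 × 0.109336 = 0.0328008
  π_3·p_3 = 0.32 × 0.0708992 = 0.0226877
Sum: 0.0395943 + 0.0328008 + 0.0226877 = 0.0950829
So the posterior for Component 2 is 0.0328008 / 0.0950829 ≈ 0.345.

0.345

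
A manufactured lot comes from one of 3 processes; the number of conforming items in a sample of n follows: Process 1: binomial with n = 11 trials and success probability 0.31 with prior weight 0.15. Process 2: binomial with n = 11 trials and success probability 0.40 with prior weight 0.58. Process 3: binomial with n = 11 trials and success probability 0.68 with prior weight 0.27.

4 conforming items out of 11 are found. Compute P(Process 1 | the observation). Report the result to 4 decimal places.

Posterior ∝ prior × likelihood, so P(k | x) ∝ w_k f_k(x); normalise over all components.
Component likelihoods at x = 4 conforming items out of 11:
  L_1 = 0.226936
  L_2 = 0.23649
  L_3 = 0.0242437
Weight by the priors:
  w_1·L_1 = 0.15 × 0.226936 = 0.0340405
  w_2·L_2 = 0.58 × 0.23649 = 0.137164
  w_3·L_3 = 0.27 × 0.0242437 = 0.00654581
Denominator: 0.0340405 + 0.137164 + 0.00654581 = 0.17775
P(Process 1 | 4 conforming items out of 11) ≈ 0.1915

0.1915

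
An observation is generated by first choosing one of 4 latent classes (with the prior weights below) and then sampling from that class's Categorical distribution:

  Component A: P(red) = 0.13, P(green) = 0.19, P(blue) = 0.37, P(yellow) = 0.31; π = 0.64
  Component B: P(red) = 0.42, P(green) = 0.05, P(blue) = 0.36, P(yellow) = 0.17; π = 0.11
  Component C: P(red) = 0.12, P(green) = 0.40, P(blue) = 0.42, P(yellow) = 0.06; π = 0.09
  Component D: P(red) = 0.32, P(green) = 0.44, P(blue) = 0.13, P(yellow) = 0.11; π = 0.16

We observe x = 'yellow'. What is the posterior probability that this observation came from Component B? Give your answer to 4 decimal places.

0.0779

The responsibility of component k is w_k f_k(x) divided by Σ_j w_j f_j(x).
Evaluate each component's likelihood at the observed value:
  p_A = P(yellow | comp) = 0.31
  p_B = P(yellow | comp) = 0.17
  p_C = P(yellow | comp) = 0.06
  p_D = P(yellow | comp) = 0.11
Prior × likelihood for each component:
  w_A·p_A = 0.64 × 0.31 = 0.1984
  w_B·p_B = 0.11 × 0.17 = 0.0187
  w_C·p_C = 0.09 × 0.06 = 0.0054
  w_D·p_D = 0.16 × 0.11 = 0.0176
Evidence: 0.1984 + 0.0187 + 0.0054 + 0.0176 = 0.2401
So the posterior for Component B is 0.0187 / 0.2401 ≈ 0.0779.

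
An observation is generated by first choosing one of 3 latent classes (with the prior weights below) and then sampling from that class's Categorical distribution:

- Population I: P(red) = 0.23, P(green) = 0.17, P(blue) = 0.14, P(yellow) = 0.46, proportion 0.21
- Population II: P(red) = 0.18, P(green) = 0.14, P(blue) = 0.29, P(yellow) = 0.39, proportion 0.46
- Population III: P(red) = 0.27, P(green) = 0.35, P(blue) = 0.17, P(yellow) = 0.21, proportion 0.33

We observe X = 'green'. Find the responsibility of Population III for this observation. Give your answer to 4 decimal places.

The responsibility of component k is π_k f_k(x) divided by Σ_j π_j f_j(x).
Evaluate each component's likelihood at the observed value:
  L_I = 0.17
  L_II = 0.14
  L_III = 0.35
Multiply by the mixture weights:
  π_I·L_I = 0.21 × 0.17 = 0.0357
  π_II·L_II = 0.46 × 0.14 = 0.0644
  π_III·L_III = 0.33 × 0.35 = 0.1155
Marginal: 0.0357 + 0.0644 + 0.1155 = 0.2156
P(Population III | 'green') ≈ 0.5357

0.5357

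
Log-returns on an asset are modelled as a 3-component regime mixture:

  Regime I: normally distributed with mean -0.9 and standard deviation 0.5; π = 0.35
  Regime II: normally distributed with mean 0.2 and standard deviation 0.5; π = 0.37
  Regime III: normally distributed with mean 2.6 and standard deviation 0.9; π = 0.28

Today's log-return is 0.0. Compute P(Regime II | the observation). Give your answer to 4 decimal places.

0.8266

P(component k | x) = P(Z=k)·f_k(x) / marginal(x), where marginal(x) = Σ_j P(Z=j)·f_j(x).
Normal densities:
  p_I = 0.1579
  p_II = 0.73654
  p_III = 0.00683009
Multiply by the mixture weights:
  P(Z=I)·p_I = 0.35 × 0.1579 = 0.0552651
  P(Z=II)·p_II = 0.37 × 0.73654 = 0.27252
  P(Z=III)·p_III = 0.28 × 0.00683009 = 0.00191243
Evidence: 0.0552651 + 0.27252 + 0.00191243 = 0.329697
P(Regime II | 0.0) ≈ 0.8266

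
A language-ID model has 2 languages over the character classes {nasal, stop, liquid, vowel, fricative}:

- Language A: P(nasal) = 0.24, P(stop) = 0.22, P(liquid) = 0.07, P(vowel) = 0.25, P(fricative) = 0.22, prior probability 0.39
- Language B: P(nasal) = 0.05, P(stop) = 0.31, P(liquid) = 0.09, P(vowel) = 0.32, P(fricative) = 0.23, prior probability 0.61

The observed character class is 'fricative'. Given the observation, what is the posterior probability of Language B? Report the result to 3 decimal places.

Posterior ∝ prior × likelihood, so P(k | x) ∝ P(Z=k) f_k(x); normalise over all components.
Evaluate each component's likelihood at the observed value:
  f_A = P(fricative | comp) = 0.22
  f_B = P(fricative | comp) = 0.23
Unnormalised posteriors:
  P(Z=A)·f_A = 0.39 × 0.22 = 0.0858
  P(Z=B)·f_B = 0.61 × 0.23 = 0.1403
Sum: 0.0858 + 0.1403 = 0.2261
So the posterior for Language B is 0.1403 / 0.2261 ≈ 0.621.

0.621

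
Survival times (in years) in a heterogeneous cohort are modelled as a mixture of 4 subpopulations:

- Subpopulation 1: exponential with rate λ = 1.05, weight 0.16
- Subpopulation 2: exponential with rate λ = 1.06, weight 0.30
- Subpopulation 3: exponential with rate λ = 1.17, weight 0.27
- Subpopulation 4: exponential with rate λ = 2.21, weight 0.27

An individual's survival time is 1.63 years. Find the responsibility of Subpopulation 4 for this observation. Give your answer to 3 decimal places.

0.108

Posterior ∝ prior × likelihood, so P(k | x) ∝ w_k f_k(x); normalise over all components.
Exponential densities:
  f_1 = 0.189624
  f_2 = 0.188335
  f_3 = 0.173757
  f_4 = 0.0602467
Multiply by the mixture weights:
  w_1·f_1 = 0.16 × 0.189624 = 0.0303399
  w_2·f_2 = 0.30 × 0.188335 = 0.0565006
  w_3·f_3 = 0.27 × 0.173757 = 0.0469144
  w_4·f_4 = 0.27 × 0.0602467 = 0.0162666
Evidence: 0.0303399 + 0.0565006 + 0.0469144 + 0.0162666 = 0.150022
Responsibility of Subpopulation 4: 0.0162666 / 0.150022 ≈ 0.108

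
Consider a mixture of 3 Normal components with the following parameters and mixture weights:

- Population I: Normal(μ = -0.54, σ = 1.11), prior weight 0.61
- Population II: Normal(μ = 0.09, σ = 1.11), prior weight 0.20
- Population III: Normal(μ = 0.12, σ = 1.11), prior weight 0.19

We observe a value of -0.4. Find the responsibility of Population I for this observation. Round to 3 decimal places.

0.632

The responsibility of component k is w_k f_k(x) divided by Σ_j w_j f_j(x).
Evaluate each component's likelihood at the observed value:
  L_I = 0.35656
  L_II = 0.32604
  L_III = 0.322056
Weight by the priors:
  w_I·L_I = 0.61 × 0.35656 = 0.217502
  w_II·L_II = 0.20 × 0.32604 = 0.0652081
  w_III·L_III = 0.19 × 0.322056 = 0.0611906
Marginal: 0.217502 + 0.0652081 + 0.0611906 = 0.3439
So the posterior for Population I is 0.217502 / 0.3439 ≈ 0.632.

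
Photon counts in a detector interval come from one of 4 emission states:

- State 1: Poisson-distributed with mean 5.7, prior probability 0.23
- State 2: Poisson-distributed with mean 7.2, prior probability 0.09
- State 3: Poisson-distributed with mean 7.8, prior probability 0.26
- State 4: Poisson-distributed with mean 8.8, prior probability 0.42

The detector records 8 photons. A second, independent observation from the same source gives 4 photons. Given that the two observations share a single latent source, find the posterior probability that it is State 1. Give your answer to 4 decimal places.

0.3661

The responsibility of component k is π_k f_k(x) divided by Σ_j π_j f_j(x).
Since both observations come from the same component, the likelihood for component k is f_k(x₁)·f_k(x₂).
  p_1 = [0.0924698] × [0.147167] = 0.0136085
  p_2 = [0.133727] × [0.0835985] = 0.0111794
  p_3 = [0.139232] × [0.0631932] = 0.00879852
  p_4 = [0.134446] × [0.0376641] = 0.00506381
Multiply by the mixture weights:
  π_1·p_1 = 0.23 × 0.0136085 = 0.00312995
  π_2·p_2 = 0.09 × 0.0111794 = 0.00100614
  π_3·p_3 = 0.26 × 0.00879852 = 0.00228761
  π_4·p_4 = 0.42 × 0.00506381 = 0.0021268
Marginal: 0.00312995 + 0.00100614 + 0.00228761 + 0.0021268 = 0.00855051
Responsibility of State 1: 0.00312995 / 0.00855051 ≈ 0.3661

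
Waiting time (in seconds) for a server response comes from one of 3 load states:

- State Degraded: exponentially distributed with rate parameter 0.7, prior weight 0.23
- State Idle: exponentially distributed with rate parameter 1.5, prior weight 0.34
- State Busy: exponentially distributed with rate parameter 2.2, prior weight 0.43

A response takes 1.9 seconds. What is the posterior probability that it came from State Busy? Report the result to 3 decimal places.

P(component k | x) = P(Z=k)·f_k(x) / marginal(x), where marginal(x) = Σ_j P(Z=j)·f_j(x).
Component likelihoods at x = 1.9 seconds:
  p_Degraded = 0.7·e^(−0.7·1.9) = 0.7·e^(−1.3300) = 0.185134
  p_Idle = 1.5·e^(−1.5·1.9) = 1.5·e^(−2.8500) = 0.0867665
  p_Busy = 2.2·e^(−2.2·1.9) = 2.2·e^(−4.1800) = 0.0336567
Prior × likelihood for each component:
  P(Z=Degraded)·p_Degraded = 0.23 × 0.185134 = 0.0425808
  P(Z=Idle)·p_Idle = 0.34 × 0.0867665 = 0.0295006
  P(Z=Busy)·p_Busy = 0.43 × 0.0336567 = 0.0144724
Sum: 0.0425808 + 0.0295006 + 0.0144724 = 0.0865538
So the posterior for State Busy is 0.0144724 / 0.0865538 ≈ 0.167.

0.167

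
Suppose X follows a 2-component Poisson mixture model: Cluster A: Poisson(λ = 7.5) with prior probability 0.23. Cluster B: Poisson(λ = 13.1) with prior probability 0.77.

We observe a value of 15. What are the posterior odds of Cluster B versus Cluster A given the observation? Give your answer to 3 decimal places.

Since P(k|x) ∝ w_k f_k(x), the posterior odds are w_i f_i(x) / (w_j f_j(x)).
Component likelihoods at x = 15:
  L_A = 0.00565211
  L_B = 0.0898074
0.0691517 / 0.00129999 ≈ 53.194

53.194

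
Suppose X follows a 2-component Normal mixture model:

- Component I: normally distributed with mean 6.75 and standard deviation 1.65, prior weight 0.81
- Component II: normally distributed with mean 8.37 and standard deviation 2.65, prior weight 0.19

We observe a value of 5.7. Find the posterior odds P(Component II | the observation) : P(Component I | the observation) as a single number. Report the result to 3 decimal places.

0.108

Posterior odds = (w_i f_i(x)) / (w_j f_j(x)); the normalising sum cancels.
Normal densities:
  L_I = 0.197465
  L_II = 0.0906206
Odds = (0.19/0.81) × (0.0906206/0.197465) = 0.234568 × 0.458919 ≈ 0.108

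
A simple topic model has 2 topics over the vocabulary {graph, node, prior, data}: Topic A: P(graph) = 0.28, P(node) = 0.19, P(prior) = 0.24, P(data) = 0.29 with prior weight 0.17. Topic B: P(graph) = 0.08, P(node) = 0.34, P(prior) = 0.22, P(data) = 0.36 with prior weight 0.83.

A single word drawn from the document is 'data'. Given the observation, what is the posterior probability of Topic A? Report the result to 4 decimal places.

0.1416

The responsibility of component k is P(Z=k) f_k(x) divided by Σ_j P(Z=j) f_j(x).
Component likelihoods at x = 'data':
  p_A = P(data | comp) = 0.29
  p_B = P(data | comp) = 0.36
Unnormalised posteriors:
  P(Z=A)·p_A = 0.17 × 0.29 = 0.0493
  P(Z=B)·p_B = 0.83 × 0.36 = 0.2988
Denominator: 0.0493 + 0.2988 = 0.3481
So the posterior for Topic A is 0.0493 / 0.3481 ≈ 0.1416.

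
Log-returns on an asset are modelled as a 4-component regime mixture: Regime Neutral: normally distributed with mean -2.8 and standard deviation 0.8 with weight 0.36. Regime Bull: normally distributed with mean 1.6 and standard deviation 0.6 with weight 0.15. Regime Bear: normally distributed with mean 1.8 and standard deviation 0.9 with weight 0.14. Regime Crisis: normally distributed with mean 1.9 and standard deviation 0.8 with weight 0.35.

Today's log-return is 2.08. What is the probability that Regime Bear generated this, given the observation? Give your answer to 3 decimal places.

Apply Bayes' rule: the posterior for each component is proportional to its prior times its likelihood at x.
Normal densities:
  p_Neutral = (1/(0.8·√(2π)))·exp(−(2.08−-2.8)²/(2·0.8²)) = 0.498678·exp(-18.60500) = 4.14736e-09
  p_Bull = (1/(0.6·√(2π)))·exp(−(2.08−1.6)²/(2·0.6²)) = 0.664904·exp(-0.32000) = 0.482819
  p_Bear = (1/(0.9·√(2π)))·exp(−(2.08−1.8)²/(2·0.9²)) = 0.443269·exp(-0.04840) = 0.422328
  p_Crisis = (1/(0.8·√(2π)))·exp(−(2.08−1.9)²/(2·0.8²)) = 0.498678·exp(-0.02531) = 0.486213
Prior × likelihood for each component:
  w_Neutral·p_Neutral = 0.36 × 4.14736e-09 = 1.49305e-09
  w_Bull·p_Bull = 0.15 × 0.482819 = 0.0724229
  w_Bear·p_Bear = 0.14 × 0.422328 = 0.0591259
  w_Crisis·p_Crisis = 0.35 × 0.486213 = 0.170175
Normaliser: 1.49305e-09 + 0.0724229 + 0.0591259 + 0.170175 = 0.301724
P(Regime Bear | data) = 0.0591259 / 0.301724 ≈ 0.196

0.196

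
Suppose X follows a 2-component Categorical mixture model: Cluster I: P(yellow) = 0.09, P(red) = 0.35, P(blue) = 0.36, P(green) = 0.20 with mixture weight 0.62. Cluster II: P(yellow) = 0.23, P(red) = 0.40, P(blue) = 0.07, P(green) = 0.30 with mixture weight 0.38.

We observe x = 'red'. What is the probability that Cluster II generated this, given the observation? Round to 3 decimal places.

By Bayes' theorem, P(k | x) = π_k f_k(x) / Σ_j π_j f_j(x).
Component likelihoods at x = 'red':
  f_I = P(red | comp) = 0.35
  f_II = P(red | comp) = 0.40
Multiply by the mixture weights:
  π_I·f_I = 0.62 × 0.35 = 0.217
  π_II·f_II = 0.38 × 0.4 = 0.152
Sum: 0.217 + 0.152 = 0.369
Responsibility of Cluster II: 0.152 / 0.369 ≈ 0.412

0.412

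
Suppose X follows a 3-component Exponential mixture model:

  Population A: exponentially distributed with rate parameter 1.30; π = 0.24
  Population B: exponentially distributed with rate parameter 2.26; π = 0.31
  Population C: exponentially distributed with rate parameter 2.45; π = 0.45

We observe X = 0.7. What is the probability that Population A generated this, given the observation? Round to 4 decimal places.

0.2683

Apply Bayes' rule: the posterior for each component is proportional to its prior times its likelihood at x.
Component likelihoods at x = 0.7:
  f_A = 1.30·e^(−1.30·0.7) = 1.30·e^(−0.9100) = 0.523281
  f_B = 2.26·e^(−2.26·0.7) = 2.26·e^(−1.5820) = 0.464574
  f_C = 2.45·e^(−2.45·0.7) = 2.45·e^(−1.7150) = 0.440911
Weight by the priors:
  w_A·f_A = 0.24 × 0.523281 = 0.125588
  w_B·f_B = 0.31 × 0.464574 = 0.144018
  w_C·f_C = 0.45 × 0.440911 = 0.19841
Denominator: 0.125588 + 0.144018 + 0.19841 = 0.468015
P(Population A | 0.7) ≈ 0.2683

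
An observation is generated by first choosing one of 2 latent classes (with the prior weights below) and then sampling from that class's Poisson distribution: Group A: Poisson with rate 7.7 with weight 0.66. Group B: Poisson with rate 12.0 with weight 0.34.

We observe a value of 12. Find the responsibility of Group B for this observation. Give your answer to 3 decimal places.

0.589

The responsibility of component k is π_k f_k(x) divided by Σ_j π_j f_j(x).
Component likelihoods at x = 12:
  L_A = e^(−7.7)·7.7^12/12! = 0.0410662
  L_B = e^(−12.0)·12.0^12/12! = 0.114368
Prior × likelihood for each component:
  π_A·L_A = 0.66 × 0.0410662 = 0.0271037
  π_B·L_B = 0.34 × 0.114368 = 0.0388851
Denominator: 0.0271037 + 0.0388851 = 0.0659888
P(Group B | x) ≈ 0.589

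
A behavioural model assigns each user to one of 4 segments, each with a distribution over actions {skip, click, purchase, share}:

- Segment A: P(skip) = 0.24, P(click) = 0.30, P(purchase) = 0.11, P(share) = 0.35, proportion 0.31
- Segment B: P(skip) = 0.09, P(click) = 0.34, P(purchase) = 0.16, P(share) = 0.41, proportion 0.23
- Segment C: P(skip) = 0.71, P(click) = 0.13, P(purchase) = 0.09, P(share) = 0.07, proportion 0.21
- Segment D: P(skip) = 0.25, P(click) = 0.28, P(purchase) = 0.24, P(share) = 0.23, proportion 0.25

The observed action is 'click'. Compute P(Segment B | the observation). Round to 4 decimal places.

0.2912

P(component k | x) = π_k·f_k(x) / marginal(x), where marginal(x) = Σ_j π_j·f_j(x).
Categorical probabilities:
  L_A = 0.3
  L_B = 0.34
  L_C = 0.13
  L_D = 0.28
Weight by the priors:
  π_A·L_A = 0.31 × 0.3 = 0.093
  π_B·L_B = 0.23 × 0.34 = 0.0782
  π_C·L_C = 0.21 × 0.13 = 0.0273
  π_D·L_D = 0.25 × 0.28 = 0.07
Denominator: 0.093 + 0.0782 + 0.0273 + 0.07 = 0.2685
Responsibility of Segment B: 0.0782 / 0.2685 ≈ 0.2912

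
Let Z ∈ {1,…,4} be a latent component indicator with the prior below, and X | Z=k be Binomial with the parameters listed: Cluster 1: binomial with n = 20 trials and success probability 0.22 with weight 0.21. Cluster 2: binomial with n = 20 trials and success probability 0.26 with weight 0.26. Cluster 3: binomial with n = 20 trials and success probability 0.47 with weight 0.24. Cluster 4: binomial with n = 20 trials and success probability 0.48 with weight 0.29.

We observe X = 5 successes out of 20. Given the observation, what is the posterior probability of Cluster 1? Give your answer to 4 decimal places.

0.3837

By Bayes' theorem, P(k | x) = P(Z=k) f_k(x) / Σ_j P(Z=j) f_j(x).
Binomial probabilities:
  p_1 = C(20,5)·0.22^5·0.78^15 = 15504·0.000515363·0.0240668 = 0.192299
  p_2 = C(20,5)·0.26^5·0.74^15 = 15504·0.00118814·0.0109264 = 0.201273
  p_3 = C(20,5)·0.47^5·0.53^15 = 15504·0.0229345·7.31372e-05 = 0.0260059
  p_4 = C(20,5)·0.48^5·0.52^15 = 15504·0.0254804·5.49604e-05 = 0.021712
Weight by the priors:
  P(Z=1)·p_1 = 0.21 × 0.192299 = 0.0403827
  P(Z=2)·p_2 = 0.26 × 0.201273 = 0.0523311
  P(Z=3)·p_3 = 0.24 × 0.0260059 = 0.0062414
  P(Z=4)·p_4 = 0.29 × 0.021712 = 0.00629648
Normaliser: 0.0403827 + 0.0523311 + 0.0062414 + 0.00629648 = 0.105252
Responsibility of Cluster 1: 0.0403827 / 0.105252 ≈ 0.3837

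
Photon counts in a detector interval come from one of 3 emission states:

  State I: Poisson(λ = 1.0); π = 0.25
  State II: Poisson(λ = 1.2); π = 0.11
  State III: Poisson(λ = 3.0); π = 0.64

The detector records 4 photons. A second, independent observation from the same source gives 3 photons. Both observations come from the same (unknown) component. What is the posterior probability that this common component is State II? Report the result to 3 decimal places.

By Bayes' theorem, P(k | x) = P(Z=k) f_k(x) / Σ_j P(Z=j) f_j(x).
Since both observations come from the same component, the likelihood for component k is f_k(x₁)·f_k(x₂).
  p_I = [0.0153283] × [0.0613132] = 0.000939828
  p_II = [0.0260232] × [0.0867439] = 0.00225735
  p_III = [0.168031] × [0.224042] = 0.037646
Weight by the priors:
  P(Z=I)·p_I = 0.25 × 0.000939828 = 0.000234957
  P(Z=II)·p_II = 0.11 × 0.00225735 = 0.000248309
  P(Z=III)·p_III = 0.64 × 0.037646 = 0.0240935
Sum: 0.000234957 + 0.000248309 + 0.0240935 = 0.0245767
P(State II | x₁,x₂) ≈ 0.010

0.010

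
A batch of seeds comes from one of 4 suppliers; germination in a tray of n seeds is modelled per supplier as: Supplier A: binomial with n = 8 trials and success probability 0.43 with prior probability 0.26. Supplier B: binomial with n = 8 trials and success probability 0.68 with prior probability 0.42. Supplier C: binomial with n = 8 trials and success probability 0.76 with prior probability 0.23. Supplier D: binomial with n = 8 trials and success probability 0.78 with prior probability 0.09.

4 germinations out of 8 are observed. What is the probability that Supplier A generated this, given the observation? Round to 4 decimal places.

P(component k | x) = π_k·f_k(x) / marginal(x), where marginal(x) = Σ_j π_j·f_j(x).
Evaluate each component's likelihood at the observed value:
  L_A = C(8,4)·0.43^4·0.57^4 = 70·0.034188·0.10556 = 0.252622
  L_B = C(8,4)·0.68^4·0.32^4 = 70·0.213814·0.0104858 = 0.15694
  L_C = C(8,4)·0.76^4·0.24^4 = 70·0.333622·0.00331776 = 0.0774814
  L_D = C(8,4)·0.78^4·0.22^4 = 70·0.370151·0.00234256 = 0.060697
Multiply by the mixture weights:
  π_A·L_A = 0.26 × 0.252622 = 0.0656817
  π_B·L_B = 0.42 × 0.15694 = 0.0659148
  π_C·L_C = 0.23 × 0.0774814 = 0.0178207
  π_D·L_D = 0.09 × 0.060697 = 0.00546273
Evidence: 0.0656817 + 0.0659148 + 0.0178207 + 0.00546273 = 0.15488
P(Supplier A | x) = 0.0656817 / 0.15488 ≈ 0.4241

0.4241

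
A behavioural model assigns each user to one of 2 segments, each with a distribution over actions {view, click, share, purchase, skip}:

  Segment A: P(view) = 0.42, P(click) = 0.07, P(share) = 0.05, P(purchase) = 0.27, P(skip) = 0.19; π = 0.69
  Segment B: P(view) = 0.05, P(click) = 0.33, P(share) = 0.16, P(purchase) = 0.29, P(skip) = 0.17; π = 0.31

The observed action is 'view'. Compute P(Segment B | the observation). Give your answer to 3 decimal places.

0.051

P(component k | x) = P(Z=k)·f_k(x) / marginal(x), where marginal(x) = Σ_j P(Z=j)·f_j(x).
Component likelihoods at x = 'view':
  L_A = 0.42
  L_B = 0.05
Weight by the priors:
  P(Z=A)·L_A = 0.69 × 0.42 = 0.2898
  P(Z=B)·L_B = 0.31 × 0.05 = 0.0155
Marginal: 0.2898 + 0.0155 = 0.3053
So the posterior for Segment B is 0.0155 / 0.3053 ≈ 0.051.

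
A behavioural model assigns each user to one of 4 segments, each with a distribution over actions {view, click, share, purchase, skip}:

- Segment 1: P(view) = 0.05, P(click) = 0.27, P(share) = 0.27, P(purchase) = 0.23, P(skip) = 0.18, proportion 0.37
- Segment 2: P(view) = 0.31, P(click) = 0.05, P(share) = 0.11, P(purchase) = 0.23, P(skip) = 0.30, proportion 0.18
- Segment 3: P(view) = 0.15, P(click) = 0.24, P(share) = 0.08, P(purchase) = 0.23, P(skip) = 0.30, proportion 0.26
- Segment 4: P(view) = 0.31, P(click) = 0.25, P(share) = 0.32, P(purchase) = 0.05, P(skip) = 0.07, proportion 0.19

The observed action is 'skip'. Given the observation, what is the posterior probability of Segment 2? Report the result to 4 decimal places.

0.2548

By Bayes' theorem, P(k | x) = π_k f_k(x) / Σ_j π_j f_j(x).
Component likelihoods at x = 'skip':
  f_1 = P(skip | comp) = 0.18
  f_2 = P(skip | comp) = 0.30
  f_3 = P(skip | comp) = 0.30
  f_4 = P(skip | comp) = 0.07
Multiply by the mixture weights:
  π_1·f_1 = 0.37 × 0.18 = 0.0666
  π_2·f_2 = 0.18 × 0.3 = 0.054
  π_3·f_3 = 0.26 × 0.3 = 0.078
  π_4·f_4 = 0.19 × 0.07 = 0.0133
Normaliser: 0.0666 + 0.054 + 0.078 + 0.0133 = 0.2119
Responsibility of Segment 2: 0.054 / 0.2119 ≈ 0.2548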